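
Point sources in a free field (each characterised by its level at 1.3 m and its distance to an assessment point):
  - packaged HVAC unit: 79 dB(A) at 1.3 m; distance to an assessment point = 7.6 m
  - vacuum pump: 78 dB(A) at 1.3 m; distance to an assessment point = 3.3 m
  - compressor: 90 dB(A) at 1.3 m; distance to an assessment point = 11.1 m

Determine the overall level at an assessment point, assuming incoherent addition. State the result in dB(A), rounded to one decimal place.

Apply inverse-square spreading to bring every level to the receiver, then sum 10^(L/10).
packaged HVAC unit: 79 − 20·log₁₀(7.6/1.3) = 79 − 15.34 = 63.66 dB(A).
vacuum pump: 78 − 20·log₁₀(3.3/1.3) = 78 − 8.09 = 69.91 dB(A).
compressor: 90 − 20·log₁₀(11.1/1.3) = 90 − 18.63 = 71.37 dB(A).
Σ 10^(L/10) = 2.583e+07 → L_total = 10·log₁₀(2.583e+07) = 74.12 dB(A).

74.1 dB(A)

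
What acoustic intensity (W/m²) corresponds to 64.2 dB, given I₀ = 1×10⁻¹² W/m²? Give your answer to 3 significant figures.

I/I₀ = 10^(64.2/10) = 2.63e+06, so I = 2.63e+06 × 10⁻¹² W/m².

2.63e-06 W/m²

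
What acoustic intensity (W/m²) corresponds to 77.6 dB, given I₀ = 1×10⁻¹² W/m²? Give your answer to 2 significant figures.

I = I₀·10^(L/10) = 10⁻¹² × 10^(77.6/10) = 10^(-4.240).

5.8e-05 W/m²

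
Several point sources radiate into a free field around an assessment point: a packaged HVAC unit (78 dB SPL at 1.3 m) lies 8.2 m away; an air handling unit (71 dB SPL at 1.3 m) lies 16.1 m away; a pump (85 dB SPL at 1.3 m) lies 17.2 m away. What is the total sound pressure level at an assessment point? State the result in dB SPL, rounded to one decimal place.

65.4 dB SPL

Propagate each source to the receiver with L = L_ref − 20·log₁₀(r/r_ref), then add intensities.
packaged HVAC unit: 78 − 20·log₁₀(8.2/1.3) = 78 − 16.00 = 62.00 dB SPL.
air handling unit: 71 − 20·log₁₀(16.1/1.3) = 71 − 21.86 = 49.14 dB SPL.
pump: 85 − 20·log₁₀(17.2/1.3) = 85 − 22.43 = 62.57 dB SPL.
Σ 10^(L/10) = 3.474e+06 → L_total = 10·log₁₀(3.474e+06) = 65.41 dB SPL.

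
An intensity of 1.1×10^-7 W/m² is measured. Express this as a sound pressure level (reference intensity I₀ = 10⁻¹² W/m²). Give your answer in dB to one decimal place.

50.4 dB

L = 10·log₁₀(I/I₀) = 10·log₁₀(1.1×10^-7/10⁻¹²) = 10·log₁₀(1.1×10^5).
L = 10·(0.0414 + 5) = 50.41 dB.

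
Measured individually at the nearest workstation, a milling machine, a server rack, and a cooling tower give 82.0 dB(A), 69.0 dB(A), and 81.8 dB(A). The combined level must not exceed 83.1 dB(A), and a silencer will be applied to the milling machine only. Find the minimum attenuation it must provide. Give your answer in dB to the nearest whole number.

5 dB

The untreated sources together contribute 10^(69.0/10) + 10^(81.8/10) = 1.593e+08, i.e. 82.02 dB(A).
The limit corresponds to 10^(83.1/10) = 2.042e+08; subtracting the fixed part leaves 4.487e+07 for the milling machine, i.e. 76.52 dB(A).
Required insertion loss = 82.0 − 76.52 = 5.48 dB.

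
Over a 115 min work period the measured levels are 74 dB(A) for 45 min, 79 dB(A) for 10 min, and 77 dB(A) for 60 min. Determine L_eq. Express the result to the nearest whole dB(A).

L_eq = 10·log₁₀[(1/T)·Σ tᵢ·10^(Lᵢ/10)] with T = 115 min.
Σ tᵢ·10^(Lᵢ/10) = 45·10^(74/10) + 10·10^(79/10) + 60·10^(77/10) = 4.932e+09.
L_eq = 10·log₁₀(4.932e+09/115) = 76.32 dB(A).

76 dB(A)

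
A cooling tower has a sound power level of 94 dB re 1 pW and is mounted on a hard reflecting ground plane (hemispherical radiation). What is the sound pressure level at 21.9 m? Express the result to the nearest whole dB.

59 dB

The power spreads over a hemisphere of area 2π·r², so L_p = L_w − 10·log₁₀(2π·r²).
2π·r² = 3013 m², 10·log₁₀ of that is 34.791 dB.
L_p = 94 − 34.791 = 59.21 dB.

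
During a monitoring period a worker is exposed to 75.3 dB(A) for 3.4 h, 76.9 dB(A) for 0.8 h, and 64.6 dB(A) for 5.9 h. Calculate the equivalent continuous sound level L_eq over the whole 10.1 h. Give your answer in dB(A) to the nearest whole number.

L_eq = 10·log₁₀[(1/T)·Σ tᵢ·10^(Lᵢ/10)] with T = 10.1 h.
Σ tᵢ·10^(Lᵢ/10) = 3.4·10^(75.3/10) + 0.8·10^(76.9/10) + 5.9·10^(64.6/10) = 1.714e+08.
L_eq = 10·log₁₀(1.714e+08/10.1) = 72.30 dB(A).

72 dB(A)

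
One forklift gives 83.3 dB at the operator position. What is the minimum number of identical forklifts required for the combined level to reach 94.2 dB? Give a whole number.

The shortfall is 94.2 − 83.3 = 10.9 dB, and N units add 10·log₁₀ N, so need 10·log₁₀ N ≥ 10.9.
N ≥ 10^(10.9/10) = 12.303, so N = 13.

13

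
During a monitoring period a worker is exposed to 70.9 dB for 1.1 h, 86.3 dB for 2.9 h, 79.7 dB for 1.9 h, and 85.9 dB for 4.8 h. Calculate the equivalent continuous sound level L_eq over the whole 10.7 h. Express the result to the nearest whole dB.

Weight each interval's intensity by its duration and average over T = 10.7 h:
Σ tᵢ·10^(Lᵢ/10) = 1.1·10^(70.9/10) + 2.9·10^(86.3/10) + 1.9·10^(79.7/10) + 4.8·10^(85.9/10) = 3.295e+09.
L_eq = 10·log₁₀(3.295e+09/10.7) = 84.89 dB.

85 dB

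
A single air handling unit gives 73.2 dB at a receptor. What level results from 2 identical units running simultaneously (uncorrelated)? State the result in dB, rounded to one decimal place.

L_total = L₁ + 10·log₁₀ N for N identical incoherent sources.
L_total = 73.2 + 10·log₁₀(2) = 73.2 + 3.010 = 76.21 dB.

76.2 dB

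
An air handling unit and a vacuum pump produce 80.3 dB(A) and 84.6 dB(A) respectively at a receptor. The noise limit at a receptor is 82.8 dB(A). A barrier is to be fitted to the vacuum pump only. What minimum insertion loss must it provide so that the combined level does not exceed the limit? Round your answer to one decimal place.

The untreated sources together contribute 10^(80.3/10) = 1.072e+08, i.e. 80.30 dB(A).
The limit corresponds to 10^(82.8/10) = 1.905e+08; subtracting the fixed part leaves 8.339e+07 for the vacuum pump, i.e. 79.21 dB(A).
Required insertion loss = 84.6 − 79.21 = 5.39 dB.

5.4 dB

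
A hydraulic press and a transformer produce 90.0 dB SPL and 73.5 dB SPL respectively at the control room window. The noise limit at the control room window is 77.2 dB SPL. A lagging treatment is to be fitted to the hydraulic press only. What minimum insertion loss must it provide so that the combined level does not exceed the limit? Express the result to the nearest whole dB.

15 dB

Fixed contribution from the other source: Σ 10^(L/10) = 10^(73.5/10) = 2.239e+07 (73.50 dB SPL).
To meet 77.2 dB SPL overall, the treated hydraulic press may contribute at most 10^(77.2/10) − 2.239e+07 = 3.009e+07, i.e. 74.78 dB SPL.
So the hydraulic press must be reduced from 90.0 to 74.78 dB SPL: IL = 15.22 dB.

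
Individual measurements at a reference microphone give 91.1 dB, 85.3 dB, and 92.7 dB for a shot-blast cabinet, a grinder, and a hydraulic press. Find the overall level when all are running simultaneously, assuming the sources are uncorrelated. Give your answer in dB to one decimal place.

For uncorrelated sources the intensities add, so convert each level to linear form, sum, and take 10·log₁₀ of the total.
Σ 10^(L/10) = 10^(91.1/10) + 10^(85.3/10) + 10^(92.7/10) = 3.489e+09.
L_total = 10·log₁₀(3.489e+09) = 95.43 dB.

95.4 dB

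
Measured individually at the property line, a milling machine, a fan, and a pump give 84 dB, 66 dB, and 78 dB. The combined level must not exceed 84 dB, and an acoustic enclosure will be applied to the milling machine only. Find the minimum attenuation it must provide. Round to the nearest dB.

1 dB

Fixed contribution from the other sources: Σ 10^(L/10) = 10^(66/10) + 10^(78/10) = 6.708e+07 (78.27 dB).
The limit corresponds to 10^(84/10) = 2.512e+08; subtracting the fixed part leaves 1.841e+08 for the milling machine, i.e. 82.65 dB.
Required insertion loss = 84 − 82.65 = 1.35 dB.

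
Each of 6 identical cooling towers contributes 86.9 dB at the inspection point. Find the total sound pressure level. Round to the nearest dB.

95 dB

L_total = L₁ + 10·log₁₀ N for N identical incoherent sources.
L_total = 86.9 + 10·log₁₀(6) = 86.9 + 7.782 = 94.68 dB.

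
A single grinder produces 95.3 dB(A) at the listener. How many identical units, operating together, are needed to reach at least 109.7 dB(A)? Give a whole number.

28

Need L₁ + 10·log₁₀ N ≥ 109.7, i.e. log₁₀ N ≥ 1.44.
N ≥ 10^(14.4/10) = 27.542, so N = 28.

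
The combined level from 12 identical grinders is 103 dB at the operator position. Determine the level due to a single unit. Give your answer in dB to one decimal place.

12 equal contributions raise the level by 10·log₁₀ 12 = 10.792 dB, so each unit alone gives 103 − 10.792.

92.2 dB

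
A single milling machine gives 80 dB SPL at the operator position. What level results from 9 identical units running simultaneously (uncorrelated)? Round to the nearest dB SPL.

90 dB SPL

With 9 equal, uncorrelated contributions the intensity is 9× that of one unit, giving a rise of 10·log₁₀ 9.
L_total = 80 + 10·log₁₀(9) = 80 + 9.542 = 89.54 dB SPL.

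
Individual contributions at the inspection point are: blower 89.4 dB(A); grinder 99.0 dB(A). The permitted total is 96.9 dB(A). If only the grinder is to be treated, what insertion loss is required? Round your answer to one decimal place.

Everything except the grinder sums to 10^(89.4/10) = 8.710e+08 in linear terms, 89.40 dB(A).
The limit corresponds to 10^(96.9/10) = 4.898e+09; subtracting the fixed part leaves 4.027e+09 for the grinder, i.e. 96.05 dB(A).
Required insertion loss = 99.0 − 96.05 = 2.95 dB.

3.0 dB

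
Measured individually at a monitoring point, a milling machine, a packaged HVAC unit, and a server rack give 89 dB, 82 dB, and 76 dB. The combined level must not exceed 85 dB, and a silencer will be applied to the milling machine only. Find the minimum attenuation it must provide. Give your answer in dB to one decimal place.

Everything except the milling machine sums to 10^(82/10) + 10^(76/10) = 1.983e+08 in linear terms, 82.97 dB.
The limit corresponds to 10^(85/10) = 3.162e+08; subtracting the fixed part leaves 1.179e+08 for the milling machine, i.e. 80.72 dB.
Required insertion loss = 89 − 80.72 = 8.28 dB.

8.3 dB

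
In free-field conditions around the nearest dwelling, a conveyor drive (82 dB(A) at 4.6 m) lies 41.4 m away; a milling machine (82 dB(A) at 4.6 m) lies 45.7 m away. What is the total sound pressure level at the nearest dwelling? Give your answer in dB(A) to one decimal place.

65.5 dB(A)

Apply inverse-square spreading to bring every level to the receiver, then sum 10^(L/10).
conveyor drive: 82 − 20·log₁₀(41.4/4.6) = 82 − 19.08 = 62.92 dB(A).
milling machine: 82 − 20·log₁₀(45.7/4.6) = 82 − 19.94 = 62.06 dB(A).
Σ 10^(L/10) = 3.562e+06 → L_total = 10·log₁₀(3.562e+06) = 65.52 dB(A).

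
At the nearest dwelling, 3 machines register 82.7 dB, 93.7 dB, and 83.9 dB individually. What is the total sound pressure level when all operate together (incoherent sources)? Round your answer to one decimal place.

94.4 dB

Incoherent sources combine by intensity addition: L_total = 10·log₁₀(Σ 10^(L_i/10)).
Σ 10^(L/10) = 10^(82.7/10) + 10^(93.7/10) + 10^(83.9/10) = 2.776e+09.
L_total = 10·log₁₀(2.776e+09) = 94.43 dB.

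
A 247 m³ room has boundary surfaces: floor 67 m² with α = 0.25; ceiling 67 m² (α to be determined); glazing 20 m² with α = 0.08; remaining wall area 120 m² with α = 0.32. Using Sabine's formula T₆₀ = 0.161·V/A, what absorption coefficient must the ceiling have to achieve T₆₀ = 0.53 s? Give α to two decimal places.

0.27

Required total absorption A = 0.161·247/0.53 = 75.03 m².
Absorption from the other surfaces = 67·0.25 + 20·0.08 + 120·0.32 = 56.75 m², so the ceiling must supply 18.28 m² over 67 m².
α = 18.28/67 = 0.273.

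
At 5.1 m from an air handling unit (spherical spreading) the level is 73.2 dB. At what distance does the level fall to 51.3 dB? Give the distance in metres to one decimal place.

For a point source L₁ − L₂ = 20·log₁₀(r₂/r₁), so r₂ = r₁·10^((L₁−L₂)/20).
r₂ = 5.1·10^((73.2−51.3)/20) = 5.1·10^(21.9/20) = 63.47 m.

63.5 m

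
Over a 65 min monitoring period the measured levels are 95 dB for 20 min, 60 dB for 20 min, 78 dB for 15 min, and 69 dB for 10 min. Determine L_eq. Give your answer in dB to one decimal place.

Weight each interval's intensity by its duration and average over T = 65 min:
Σ tᵢ·10^(Lᵢ/10) = 20·10^(95/10) + 20·10^(60/10) + 15·10^(78/10) + 10·10^(69/10) = 6.429e+10.
L_eq = 10·log₁₀(6.429e+10/65) = 89.95 dB.

90.0 dB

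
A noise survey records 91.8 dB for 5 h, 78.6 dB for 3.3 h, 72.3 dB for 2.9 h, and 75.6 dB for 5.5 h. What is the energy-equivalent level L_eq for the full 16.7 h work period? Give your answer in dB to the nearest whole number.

L_eq = 10·log₁₀[(1/T)·Σ tᵢ·10^(Lᵢ/10)] with T = 16.7 h.
Σ tᵢ·10^(Lᵢ/10) = 5·10^(91.8/10) + 3.3·10^(78.6/10) + 2.9·10^(72.3/10) + 5.5·10^(75.6/10) = 8.056e+09.
L_eq = 10·log₁₀(8.056e+09/16.7) = 86.83 dB.

87 dB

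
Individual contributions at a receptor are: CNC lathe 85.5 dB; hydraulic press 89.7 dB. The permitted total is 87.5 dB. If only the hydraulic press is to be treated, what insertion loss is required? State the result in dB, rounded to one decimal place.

Everything except the hydraulic press sums to 10^(85.5/10) = 3.548e+08 in linear terms, 85.50 dB.
The limit corresponds to 10^(87.5/10) = 5.623e+08; subtracting the fixed part leaves 2.075e+08 for the hydraulic press, i.e. 83.17 dB.
Required insertion loss = 89.7 − 83.17 = 6.53 dB.

6.5 dB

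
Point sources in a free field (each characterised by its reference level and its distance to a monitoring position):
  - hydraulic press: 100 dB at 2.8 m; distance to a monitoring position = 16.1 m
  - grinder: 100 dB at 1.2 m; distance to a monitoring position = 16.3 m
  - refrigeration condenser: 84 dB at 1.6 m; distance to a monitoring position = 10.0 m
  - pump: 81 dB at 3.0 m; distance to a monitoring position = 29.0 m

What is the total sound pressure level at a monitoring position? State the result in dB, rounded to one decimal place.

85.6 dB

Propagate each source to the receiver with L = L_ref − 20·log₁₀(r/r_ref), then add intensities.
hydraulic press: 100 − 20·log₁₀(16.1/2.8) = 100 − 15.19 = 84.81 dB.
grinder: 100 − 20·log₁₀(16.3/1.2) = 100 − 22.66 = 77.34 dB.
refrigeration condenser: 84 − 20·log₁₀(10.0/1.6) = 84 − 15.92 = 68.08 dB.
pump: 81 − 20·log₁₀(29.0/3.0) = 81 − 19.71 = 61.29 dB.
Σ 10^(L/10) = 3.644e+08 → L_total = 10·log₁₀(3.644e+08) = 85.62 dB.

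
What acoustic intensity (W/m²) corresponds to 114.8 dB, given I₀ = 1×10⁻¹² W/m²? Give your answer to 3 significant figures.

I/I₀ = 10^(114.8/10) = 3.02e+11, so I = 3.02e+11 × 10⁻¹² W/m².

0.302 W/m²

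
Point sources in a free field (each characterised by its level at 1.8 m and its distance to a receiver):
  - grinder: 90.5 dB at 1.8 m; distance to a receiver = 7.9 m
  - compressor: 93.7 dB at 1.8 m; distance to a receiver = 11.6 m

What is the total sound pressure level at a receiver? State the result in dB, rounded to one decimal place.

80.6 dB

Propagate each source to the receiver with L = L_ref − 20·log₁₀(r/r_ref), then add intensities.
grinder: 90.5 − 20·log₁₀(7.9/1.8) = 90.5 − 12.85 = 77.65 dB.
compressor: 93.7 − 20·log₁₀(11.6/1.8) = 93.7 − 16.18 = 77.52 dB.
Σ 10^(L/10) = 1.147e+08 → L_total = 10·log₁₀(1.147e+08) = 80.60 dB.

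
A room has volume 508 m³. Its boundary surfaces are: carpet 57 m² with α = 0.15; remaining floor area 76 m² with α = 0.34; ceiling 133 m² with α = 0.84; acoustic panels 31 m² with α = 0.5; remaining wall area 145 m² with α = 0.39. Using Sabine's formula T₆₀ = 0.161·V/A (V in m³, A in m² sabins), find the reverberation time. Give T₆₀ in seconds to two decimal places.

Summing Sᵢαᵢ: 57·0.15 + 76·0.34 + 133·0.84 + 31·0.5 + 145·0.39 = 218.16 m².
T₆₀ = 0.161 × 508 / 218.16 = 0.375 s.

0.37 s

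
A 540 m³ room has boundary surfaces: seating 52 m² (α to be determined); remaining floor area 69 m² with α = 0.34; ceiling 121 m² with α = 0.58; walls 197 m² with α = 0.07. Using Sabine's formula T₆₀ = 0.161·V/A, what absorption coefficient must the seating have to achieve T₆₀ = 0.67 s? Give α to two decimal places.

0.43

A = 0.161·V/T₆₀ = 0.161·540/0.67 = 129.76 m² sabins.
Absorption from the other surfaces = 69·0.34 + 121·0.58 + 197·0.07 = 107.43 m², so the seating must supply 22.33 m² over 52 m².
α = 22.33/52 = 0.429.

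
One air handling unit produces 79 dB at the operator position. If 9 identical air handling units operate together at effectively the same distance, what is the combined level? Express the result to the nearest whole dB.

With 9 equal, uncorrelated contributions the intensity is 9× that of one unit, giving a rise of 10·log₁₀ 9.
L_total = 79 + 10·log₁₀(9) = 79 + 9.542 = 88.54 dB.

89 dB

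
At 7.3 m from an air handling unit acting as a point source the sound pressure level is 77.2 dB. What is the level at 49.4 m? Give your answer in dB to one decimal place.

60.6 dB

For a point source, L₂ = L₁ − 20·log₁₀(r₂/r₁).
L₂ = 77.2 − 20·log₁₀(49.4/7.3) = 77.2 − 16.608 = 60.59 dB.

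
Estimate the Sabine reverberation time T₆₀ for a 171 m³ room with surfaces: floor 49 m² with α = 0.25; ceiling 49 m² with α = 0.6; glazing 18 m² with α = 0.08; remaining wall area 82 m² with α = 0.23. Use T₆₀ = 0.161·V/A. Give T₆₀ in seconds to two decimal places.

0.44 s

Summing Sᵢαᵢ: 49·0.25 + 49·0.6 + 18·0.08 + 82·0.23 = 61.95 m².
T₆₀ = 0.161 × 171 / 61.95 = 0.444 s.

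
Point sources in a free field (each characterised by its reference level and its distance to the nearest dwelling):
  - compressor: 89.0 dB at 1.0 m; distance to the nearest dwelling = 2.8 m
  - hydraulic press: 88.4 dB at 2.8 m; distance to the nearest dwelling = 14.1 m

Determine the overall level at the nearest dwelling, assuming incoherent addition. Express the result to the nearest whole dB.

81 dB

First find each source's level at the receiver (point-source: −20·log₁₀(r/r_ref)), then combine on an intensity basis.
compressor: 89.0 − 20·log₁₀(2.8/1.0) = 89.0 − 8.94 = 80.06 dB.
hydraulic press: 88.4 − 20·log₁₀(14.1/2.8) = 88.4 − 14.04 = 74.36 dB.
Σ 10^(L/10) = 1.286e+08 → L_total = 10·log₁₀(1.286e+08) = 81.09 dB.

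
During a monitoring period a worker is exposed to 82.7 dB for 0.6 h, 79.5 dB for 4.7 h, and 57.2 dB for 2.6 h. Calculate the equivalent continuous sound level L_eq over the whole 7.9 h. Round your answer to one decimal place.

Weight each interval's intensity by its duration and average over T = 7.9 h:
Σ tᵢ·10^(Lᵢ/10) = 0.6·10^(82.7/10) + 4.7·10^(79.5/10) + 2.6·10^(57.2/10) = 5.320e+08.
L_eq = 10·log₁₀(5.320e+08/7.9) = 78.28 dB.

78.3 dB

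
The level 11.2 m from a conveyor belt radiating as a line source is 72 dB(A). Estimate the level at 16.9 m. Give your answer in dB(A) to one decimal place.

Cylindrical spreading from a line source gives a 10·log₁₀(r₂/r₁) drop.
L₂ = 72 − 10·log₁₀(16.9/11.2) = 72 − 1.787 = 70.21 dB(A).

70.2 dB(A)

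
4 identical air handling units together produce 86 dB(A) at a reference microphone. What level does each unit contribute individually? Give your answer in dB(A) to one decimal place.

80.0 dB(A)

Dividing the total intensity by 4 lowers the level by 10·log₁₀ 4 = 6.021 dB: L₁ = 86 − 6.021.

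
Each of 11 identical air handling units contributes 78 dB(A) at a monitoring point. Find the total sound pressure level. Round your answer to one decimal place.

With 11 equal, uncorrelated contributions the intensity is 11× that of one unit, giving a rise of 10·log₁₀ 11.
L_total = 78 + 10·log₁₀(11) = 78 + 10.414 = 88.41 dB(A).

88.4 dB(A)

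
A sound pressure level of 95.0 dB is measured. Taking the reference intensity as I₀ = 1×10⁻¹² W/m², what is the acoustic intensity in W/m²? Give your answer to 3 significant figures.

L = 10·log₁₀(I/I₀) ⇒ I = I₀·10^(L/10) = 10⁻¹² × 10^9.50.

0.00316 W/m²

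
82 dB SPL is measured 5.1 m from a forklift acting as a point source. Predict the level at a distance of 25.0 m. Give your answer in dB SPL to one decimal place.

68.2 dB SPL

Spherical spreading from a point source gives a 20·log₁₀(r₂/r₁) drop.
L₂ = 82 − 20·log₁₀(25.0/5.1) = 82 − 13.807 = 68.19 dB SPL.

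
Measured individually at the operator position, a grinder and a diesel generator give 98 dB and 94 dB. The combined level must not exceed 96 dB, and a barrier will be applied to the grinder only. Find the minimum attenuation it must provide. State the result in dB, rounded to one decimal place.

6.3 dB

The untreated sources together contribute 10^(94/10) = 2.512e+09, i.e. 94.00 dB.
To meet 96 dB overall, the treated grinder may contribute at most 10^(96/10) − 2.512e+09 = 1.469e+09, i.e. 91.67 dB.
Required insertion loss = 98 − 91.67 = 6.33 dB.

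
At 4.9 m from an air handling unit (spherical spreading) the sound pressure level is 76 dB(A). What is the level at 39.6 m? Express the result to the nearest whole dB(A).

58 dB(A)

Point-source attenuation: ΔL = 20·log₁₀(r₂/r₁) = 20·log₁₀(39.6/4.9) = 18.150 dB.
L₂ = 76 − 20·log₁₀(39.6/4.9) = 76 − 18.150 = 57.85 dB(A).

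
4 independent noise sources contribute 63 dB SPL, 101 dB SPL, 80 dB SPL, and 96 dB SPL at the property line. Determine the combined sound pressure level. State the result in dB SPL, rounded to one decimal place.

Incoherent sources combine by intensity addition: L_total = 10·log₁₀(Σ 10^(L_i/10)).
Σ 10^(L/10) = 10^(63/10) + 10^(101/10) + 10^(80/10) + 10^(96/10) = 1.667e+10.
L_total = 10·log₁₀(1.667e+10) = 102.22 dB SPL.

102.2 dB SPL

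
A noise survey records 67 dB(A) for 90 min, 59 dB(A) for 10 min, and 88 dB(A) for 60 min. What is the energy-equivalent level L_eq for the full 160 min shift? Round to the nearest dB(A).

Weight each interval's intensity by its duration and average over T = 160 min:
Σ tᵢ·10^(Lᵢ/10) = 90·10^(67/10) + 10·10^(59/10) + 60·10^(88/10) = 3.832e+10.
L_eq = 10·log₁₀(3.832e+10/160) = 83.79 dB(A).

84 dB(A)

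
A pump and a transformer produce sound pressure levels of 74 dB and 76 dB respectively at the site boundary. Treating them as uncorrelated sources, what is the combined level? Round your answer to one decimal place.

78.1 dB

Incoherent sources combine by intensity addition: L_total = 10·log₁₀(Σ 10^(L_i/10)).
Σ 10^(L/10) = 10^(74/10) + 10^(76/10) = 6.493e+07.
L_total = 10·log₁₀(6.493e+07) = 78.12 dB.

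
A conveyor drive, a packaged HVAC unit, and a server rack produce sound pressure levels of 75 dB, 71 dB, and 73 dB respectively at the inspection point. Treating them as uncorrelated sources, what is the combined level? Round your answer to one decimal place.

For uncorrelated sources the intensities add, so convert each level to linear form, sum, and take 10·log₁₀ of the total.
Σ 10^(L/10) = 10^(75/10) + 10^(71/10) + 10^(73/10) = 6.416e+07.
L_total = 10·log₁₀(6.416e+07) = 78.07 dB.

78.1 dB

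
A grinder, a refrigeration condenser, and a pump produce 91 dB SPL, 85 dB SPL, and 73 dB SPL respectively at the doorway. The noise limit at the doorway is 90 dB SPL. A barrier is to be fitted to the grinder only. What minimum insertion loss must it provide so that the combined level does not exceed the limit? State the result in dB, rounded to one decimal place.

Fixed contribution from the other sources: Σ 10^(L/10) = 10^(85/10) + 10^(73/10) = 3.362e+08 (85.27 dB SPL).
The limit corresponds to 10^(90/10) = 1.000e+09; subtracting the fixed part leaves 6.638e+08 for the grinder, i.e. 88.22 dB SPL.
So the grinder must be reduced from 91 to 88.22 dB SPL: IL = 2.78 dB.

2.8 dB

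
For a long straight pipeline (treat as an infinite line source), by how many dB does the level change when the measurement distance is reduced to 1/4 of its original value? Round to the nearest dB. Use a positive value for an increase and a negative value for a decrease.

+6 dB

With cylindrical spreading the level changes by −10·log₁₀(r₂/r₁).
ΔL = −10·log₁₀(0.25) = +6.02 dB.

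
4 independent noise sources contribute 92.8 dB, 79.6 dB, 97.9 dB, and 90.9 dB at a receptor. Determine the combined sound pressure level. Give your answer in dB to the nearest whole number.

Incoherent sources combine by intensity addition: L_total = 10·log₁₀(Σ 10^(L_i/10)).
Σ 10^(L/10) = 10^(92.8/10) + 10^(79.6/10) + 10^(97.9/10) + 10^(90.9/10) = 9.393e+09.
L_total = 10·log₁₀(9.393e+09) = 99.73 dB.

100 dB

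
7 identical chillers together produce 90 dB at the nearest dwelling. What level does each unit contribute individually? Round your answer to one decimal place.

Dividing the total intensity by 7 lowers the level by 10·log₁₀ 7 = 8.451 dB: L₁ = 90 − 8.451.

81.5 dB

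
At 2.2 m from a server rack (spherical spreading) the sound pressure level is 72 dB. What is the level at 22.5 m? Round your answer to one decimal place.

For a point source, L₂ = L₁ − 20·log₁₀(r₂/r₁).
L₂ = 72 − 20·log₁₀(22.5/2.2) = 72 − 20.195 = 51.80 dB.

51.8 dB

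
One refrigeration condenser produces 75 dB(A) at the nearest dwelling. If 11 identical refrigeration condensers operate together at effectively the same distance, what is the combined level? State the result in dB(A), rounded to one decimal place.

N identical incoherent sources raise the level by 10·log₁₀ N.
L_total = 75 + 10·log₁₀(11) = 75 + 10.414 = 85.41 dB(A).

85.4 dB(A)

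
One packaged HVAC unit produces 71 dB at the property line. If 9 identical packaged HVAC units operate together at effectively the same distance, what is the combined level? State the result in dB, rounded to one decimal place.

L_total = L₁ + 10·log₁₀ N for N identical incoherent sources.
L_total = 71 + 10·log₁₀(9) = 71 + 9.542 = 80.54 dB.

80.5 dB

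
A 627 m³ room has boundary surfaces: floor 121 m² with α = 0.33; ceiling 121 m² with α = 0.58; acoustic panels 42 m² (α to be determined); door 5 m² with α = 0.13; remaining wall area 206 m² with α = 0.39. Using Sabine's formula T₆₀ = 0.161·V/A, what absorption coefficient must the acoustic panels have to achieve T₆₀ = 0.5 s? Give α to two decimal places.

0.26

A = 0.161·V/T₆₀ = 0.161·627/0.5 = 201.89 m² sabins.
Absorption from the other surfaces = 121·0.33 + 121·0.58 + 5·0.13 + 206·0.39 = 191.10 m², so the acoustic panels must supply 10.79 m² over 42 m².
α = 10.79/42 = 0.257.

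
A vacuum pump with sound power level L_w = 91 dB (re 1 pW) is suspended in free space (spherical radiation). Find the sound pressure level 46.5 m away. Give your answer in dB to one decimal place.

46.7 dB

Free-field spherical radiation: L_p = L_w − 10·log₁₀(4π·r²), r = 46.5 m.
4π·r² = 2.717e+04 m², 10·log₁₀ of that is 44.341 dB.
L_p = 91 − 44.341 = 46.66 dB.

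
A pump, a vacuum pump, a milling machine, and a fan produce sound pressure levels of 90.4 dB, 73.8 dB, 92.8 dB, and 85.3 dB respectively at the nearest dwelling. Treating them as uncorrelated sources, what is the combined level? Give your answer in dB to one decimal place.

95.3 dB

Incoherent sources combine by intensity addition: L_total = 10·log₁₀(Σ 10^(L_i/10)).
Σ 10^(L/10) = 10^(90.4/10) + 10^(73.8/10) + 10^(92.8/10) + 10^(85.3/10) = 3.365e+09.
L_total = 10·log₁₀(3.365e+09) = 95.27 dB.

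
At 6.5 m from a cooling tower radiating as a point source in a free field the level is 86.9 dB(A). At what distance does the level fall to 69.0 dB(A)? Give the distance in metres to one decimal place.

51.0 m

For a point source L₁ − L₂ = 20·log₁₀(r₂/r₁), so r₂ = r₁·10^((L₁−L₂)/20).
r₂ = 6.5·10^((86.9−69.0)/20) = 6.5·10^(17.9/20) = 51.04 m.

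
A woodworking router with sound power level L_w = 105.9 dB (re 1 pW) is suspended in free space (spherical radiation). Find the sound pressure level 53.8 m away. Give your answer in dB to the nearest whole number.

60 dB

L_p = L_w − 10·log₁₀(4π·r²) with r = 53.8 m.
4π·r² = 3.637e+04 m², 10·log₁₀ of that is 45.608 dB.
L_p = 105.9 − 45.608 = 60.29 dB.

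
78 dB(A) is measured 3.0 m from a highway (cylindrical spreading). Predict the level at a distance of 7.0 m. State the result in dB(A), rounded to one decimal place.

74.3 dB(A)

For a line source, L₂ = L₁ − 10·log₁₀(r₂/r₁).
L₂ = 78 − 10·log₁₀(7.0/3.0) = 78 − 3.680 = 74.32 dB(A).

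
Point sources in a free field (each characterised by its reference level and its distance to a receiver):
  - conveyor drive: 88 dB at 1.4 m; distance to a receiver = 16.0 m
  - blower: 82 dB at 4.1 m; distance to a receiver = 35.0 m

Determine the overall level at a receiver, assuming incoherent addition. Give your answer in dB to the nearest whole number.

68 dB

Propagate each source to the receiver with L = L_ref − 20·log₁₀(r/r_ref), then add intensities.
conveyor drive: 88 − 20·log₁₀(16.0/1.4) = 88 − 21.16 = 66.84 dB.
blower: 82 − 20·log₁₀(35.0/4.1) = 82 − 18.63 = 63.37 dB.
Σ 10^(L/10) = 7.006e+06 → L_total = 10·log₁₀(7.006e+06) = 68.45 dB.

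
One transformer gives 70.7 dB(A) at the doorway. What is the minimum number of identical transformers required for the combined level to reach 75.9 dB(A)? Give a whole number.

The shortfall is 75.9 − 70.7 = 5.2 dB, and N units add 10·log₁₀ N, so need 10·log₁₀ N ≥ 5.2.
N ≥ 10^(5.2/10) = 3.311, so N = 4.

4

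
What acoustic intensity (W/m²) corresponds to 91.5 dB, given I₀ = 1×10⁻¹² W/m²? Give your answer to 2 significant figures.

0.0014 W/m²

L = 10·log₁₀(I/I₀) ⇒ I = I₀·10^(L/10) = 10⁻¹² × 10^9.15.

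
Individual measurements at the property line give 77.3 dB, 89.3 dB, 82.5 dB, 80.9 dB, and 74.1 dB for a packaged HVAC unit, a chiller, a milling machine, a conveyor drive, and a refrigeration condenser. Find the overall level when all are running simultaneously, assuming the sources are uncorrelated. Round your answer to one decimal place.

90.9 dB

For uncorrelated sources the intensities add, so convert each level to linear form, sum, and take 10·log₁₀ of the total.
Σ 10^(L/10) = 10^(77.3/10) + 10^(89.3/10) + 10^(82.5/10) + 10^(80.9/10) + 10^(74.1/10) = 1.231e+09.
L_total = 10·log₁₀(1.231e+09) = 90.90 dB.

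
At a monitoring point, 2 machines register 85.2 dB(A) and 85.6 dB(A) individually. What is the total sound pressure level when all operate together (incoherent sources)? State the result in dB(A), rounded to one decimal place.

88.4 dB(A)

For uncorrelated sources the intensities add, so convert each level to linear form, sum, and take 10·log₁₀ of the total.
Σ 10^(L/10) = 10^(85.2/10) + 10^(85.6/10) = 6.942e+08.
L_total = 10·log₁₀(6.942e+08) = 88.41 dB(A).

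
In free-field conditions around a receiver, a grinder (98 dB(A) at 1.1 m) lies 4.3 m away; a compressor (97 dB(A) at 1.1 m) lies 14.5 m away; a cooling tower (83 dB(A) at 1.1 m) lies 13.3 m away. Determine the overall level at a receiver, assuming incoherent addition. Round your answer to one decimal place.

86.5 dB(A)

Propagate each source to the receiver with L = L_ref − 20·log₁₀(r/r_ref), then add intensities.
grinder: 98 − 20·log₁₀(4.3/1.1) = 98 − 11.84 = 86.16 dB(A).
compressor: 97 − 20·log₁₀(14.5/1.1) = 97 − 22.40 = 74.60 dB(A).
cooling tower: 83 − 20·log₁₀(13.3/1.1) = 83 − 21.65 = 61.35 dB(A).
Σ 10^(L/10) = 4.431e+08 → L_total = 10·log₁₀(4.431e+08) = 86.47 dB(A).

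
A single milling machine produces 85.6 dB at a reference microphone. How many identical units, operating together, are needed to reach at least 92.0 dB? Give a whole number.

5

N identical sources give L₁ + 10·log₁₀ N, so require 10·log₁₀ N ≥ 92.0 − 85.6 = 6.4 dB.
N ≥ 10^(6.4/10) = 4.365, so N = 5.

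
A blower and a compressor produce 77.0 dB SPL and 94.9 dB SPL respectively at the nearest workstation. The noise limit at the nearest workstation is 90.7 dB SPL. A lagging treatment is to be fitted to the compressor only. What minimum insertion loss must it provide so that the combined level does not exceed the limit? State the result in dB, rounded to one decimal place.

4.4 dB

The untreated sources together contribute 10^(77.0/10) = 5.012e+07, i.e. 77.00 dB SPL.
The limit corresponds to 10^(90.7/10) = 1.175e+09; subtracting the fixed part leaves 1.125e+09 for the compressor, i.e. 90.51 dB SPL.
So the compressor must be reduced from 94.9 to 90.51 dB SPL: IL = 4.39 dB.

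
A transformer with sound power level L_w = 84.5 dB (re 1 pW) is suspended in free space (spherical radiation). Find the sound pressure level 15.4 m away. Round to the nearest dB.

50 dB

L_p = L_w − 10·log₁₀(4π·r²) with r = 15.4 m.
4π·r² = 2980 m², 10·log₁₀ of that is 34.743 dB.
L_p = 84.5 − 34.743 = 49.76 dB.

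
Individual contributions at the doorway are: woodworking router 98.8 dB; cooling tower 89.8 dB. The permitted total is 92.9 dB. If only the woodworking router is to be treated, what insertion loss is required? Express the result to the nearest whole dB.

9 dB

The untreated sources together contribute 10^(89.8/10) = 9.550e+08, i.e. 89.80 dB.
The limit corresponds to 10^(92.9/10) = 1.950e+09; subtracting the fixed part leaves 9.949e+08 for the woodworking router, i.e. 89.98 dB.
Required insertion loss = 98.8 − 89.98 = 8.82 dB.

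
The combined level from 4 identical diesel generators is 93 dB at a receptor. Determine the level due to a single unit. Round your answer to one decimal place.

4 equal contributions raise the level by 10·log₁₀ 4 = 6.021 dB, so each unit alone gives 93 − 6.021.

87.0 dB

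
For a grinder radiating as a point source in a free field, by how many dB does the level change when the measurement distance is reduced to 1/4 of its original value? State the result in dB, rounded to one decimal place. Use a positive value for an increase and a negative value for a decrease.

With spherical spreading the level changes by −20·log₁₀(r₂/r₁).
ΔL = −20·log₁₀(0.25) = +12.04 dB.

+12.0 dB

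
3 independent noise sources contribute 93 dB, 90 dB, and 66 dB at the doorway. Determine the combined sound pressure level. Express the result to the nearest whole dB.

Incoherent sources combine by intensity addition: L_total = 10·log₁₀(Σ 10^(L_i/10)).
Σ 10^(L/10) = 10^(93/10) + 10^(90/10) + 10^(66/10) = 2.999e+09.
L_total = 10·log₁₀(2.999e+09) = 94.77 dB.

95 dB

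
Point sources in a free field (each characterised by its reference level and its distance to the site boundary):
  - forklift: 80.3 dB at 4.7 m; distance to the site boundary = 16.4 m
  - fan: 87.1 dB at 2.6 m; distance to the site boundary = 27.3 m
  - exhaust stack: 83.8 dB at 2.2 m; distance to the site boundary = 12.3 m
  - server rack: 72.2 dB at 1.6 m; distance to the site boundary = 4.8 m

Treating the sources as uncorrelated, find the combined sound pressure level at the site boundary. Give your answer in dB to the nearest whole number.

Propagate each source to the receiver with L = L_ref − 20·log₁₀(r/r_ref), then add intensities.
forklift: 80.3 − 20·log₁₀(16.4/4.7) = 80.3 − 10.85 = 69.45 dB.
fan: 87.1 − 20·log₁₀(27.3/2.6) = 87.1 − 20.42 = 66.68 dB.
exhaust stack: 83.8 − 20·log₁₀(12.3/2.2) = 83.8 − 14.95 = 68.85 dB.
server rack: 72.2 − 20·log₁₀(4.8/1.6) = 72.2 − 9.54 = 62.66 dB.
Σ 10^(L/10) = 2.297e+07 → L_total = 10·log₁₀(2.297e+07) = 73.61 dB.

74 dB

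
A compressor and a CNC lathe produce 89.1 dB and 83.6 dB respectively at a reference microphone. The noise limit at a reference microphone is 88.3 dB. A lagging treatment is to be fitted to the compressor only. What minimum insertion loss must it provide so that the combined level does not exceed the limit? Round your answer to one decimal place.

2.6 dB

Fixed contribution from the other source: Σ 10^(L/10) = 10^(83.6/10) = 2.291e+08 (83.60 dB).
The limit corresponds to 10^(88.3/10) = 6.761e+08; subtracting the fixed part leaves 4.470e+08 for the compressor, i.e. 86.50 dB.
So the compressor must be reduced from 89.1 to 86.50 dB: IL = 2.60 dB.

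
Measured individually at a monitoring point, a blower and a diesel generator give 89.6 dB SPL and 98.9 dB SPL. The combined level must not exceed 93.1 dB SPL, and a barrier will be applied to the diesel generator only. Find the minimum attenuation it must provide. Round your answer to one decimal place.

Everything except the diesel generator sums to 10^(89.6/10) = 9.120e+08 in linear terms, 89.60 dB SPL.
To meet 93.1 dB SPL overall, the treated diesel generator may contribute at most 10^(93.1/10) − 9.120e+08 = 1.130e+09, i.e. 90.53 dB SPL.
So the diesel generator must be reduced from 98.9 to 90.53 dB SPL: IL = 8.37 dB.

8.4 dB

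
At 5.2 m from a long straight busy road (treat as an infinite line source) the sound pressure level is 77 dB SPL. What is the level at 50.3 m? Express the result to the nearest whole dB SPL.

67 dB SPL

Line-source attenuation: ΔL = 10·log₁₀(r₂/r₁) = 10·log₁₀(50.3/5.2) = 9.856 dB.
L₂ = 77 − 10·log₁₀(50.3/5.2) = 77 − 9.856 = 67.14 dB SPL.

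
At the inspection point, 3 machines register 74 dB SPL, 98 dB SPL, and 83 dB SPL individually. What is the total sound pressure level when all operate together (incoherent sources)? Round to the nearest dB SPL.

98 dB SPL

For uncorrelated sources the intensities add, so convert each level to linear form, sum, and take 10·log₁₀ of the total.
Σ 10^(L/10) = 10^(74/10) + 10^(98/10) + 10^(83/10) = 6.534e+09.
L_total = 10·log₁₀(6.534e+09) = 98.15 dB SPL.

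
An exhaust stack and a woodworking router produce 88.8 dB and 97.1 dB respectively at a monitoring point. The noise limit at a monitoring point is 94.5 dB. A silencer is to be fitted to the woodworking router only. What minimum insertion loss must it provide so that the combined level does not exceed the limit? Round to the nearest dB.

Everything except the woodworking router sums to 10^(88.8/10) = 7.586e+08 in linear terms, 88.80 dB.
The limit corresponds to 10^(94.5/10) = 2.818e+09; subtracting the fixed part leaves 2.060e+09 for the woodworking router, i.e. 93.14 dB.
Required insertion loss = 97.1 − 93.14 = 3.96 dB.

4 dB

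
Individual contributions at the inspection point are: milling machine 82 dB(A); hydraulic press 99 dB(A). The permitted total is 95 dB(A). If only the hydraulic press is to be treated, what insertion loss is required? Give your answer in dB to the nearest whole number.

Everything except the hydraulic press sums to 10^(82/10) = 1.585e+08 in linear terms, 82.00 dB(A).
The limit corresponds to 10^(95/10) = 3.162e+09; subtracting the fixed part leaves 3.004e+09 for the hydraulic press, i.e. 94.78 dB(A).
Required insertion loss = 99 − 94.78 = 4.22 dB.

4 dB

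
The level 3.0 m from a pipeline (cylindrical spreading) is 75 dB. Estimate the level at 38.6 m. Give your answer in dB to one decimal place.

For a line source, L₂ = L₁ − 10·log₁₀(r₂/r₁).
L₂ = 75 − 10·log₁₀(38.6/3.0) = 75 − 11.095 = 63.91 dB.

63.9 dB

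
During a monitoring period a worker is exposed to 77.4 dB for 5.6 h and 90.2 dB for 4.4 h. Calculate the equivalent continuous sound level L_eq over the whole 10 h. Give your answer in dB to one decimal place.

Weight each interval's intensity by its duration and average over T = 10 h:
Σ tᵢ·10^(Lᵢ/10) = 5.6·10^(77.4/10) + 4.4·10^(90.2/10) = 4.915e+09.
L_eq = 10·log₁₀(4.915e+09/10) = 86.92 dB.

86.9 dB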